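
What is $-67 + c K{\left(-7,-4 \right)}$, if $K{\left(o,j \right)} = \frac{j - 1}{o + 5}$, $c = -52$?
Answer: $-197$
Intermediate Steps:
$K{\left(o,j \right)} = \frac{-1 + j}{5 + o}$
$-67 + c K{\left(-7,-4 \right)} = -67 - 52 \frac{-1 - 4}{5 - 7} = -67 - 52 \frac{1}{-2} \left(-5\right) = -67 - 52 \left(\left(- \frac{1}{2}\right) \left(-5\right)\right) = -67 - 130 = -197$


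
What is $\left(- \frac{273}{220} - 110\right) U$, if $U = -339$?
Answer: $\frac{8296347}{220} \approx 37711.0$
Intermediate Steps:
$\left(- \frac{273}{220} - 110\right) U = \left(- \frac{273}{220} - 110\right) \left(-339\right) = \left(- \frac{24473}{220}\right) \left(-339\right) = \frac{8296347}{220}$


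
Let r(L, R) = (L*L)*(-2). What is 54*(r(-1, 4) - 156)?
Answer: -8532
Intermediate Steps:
r(L, R) = -2*L² (r(L, R) = L²*(-2) = -2*L²)
54*(r(-1, 4) - 156) = 54*(-2*(-1)² - 156) = 54*(-2*1 - 156) = 54*(-2 - 156) = 54*(-158) = -8532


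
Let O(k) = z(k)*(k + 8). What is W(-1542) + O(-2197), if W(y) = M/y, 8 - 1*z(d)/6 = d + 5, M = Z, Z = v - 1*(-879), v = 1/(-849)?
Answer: -18913929662335/654579 ≈ -2.8895e+7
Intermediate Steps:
v = -1/849 ≈ -0.0011779
Z = 746270/849 (Z = -1/849 - 1*(-879) = -1/849 + 879 = 746270/849 ≈ 879.00)
M = 746270/849 ≈ 879.00
z(d) = 18 - 6*d (z(d) = 48 - 6*(d + 5) = 48 - 6*(5 + d) = 48 + (-30 - 6*d) = 18 - 6*d)
W(y) = 746270/(849*y)
O(k) = (8 + k)*(18 - 6*k) (O(k) = (18 - 6*k)*(k + 8) = (18 - 6*k)*(8 + k) = (8 + k)*(18 - 6*k))
W(-1542) + O(-2197) = (746270/849)/(-1542) - 6*(-3 - 2197)*(8 - 2197) = (746270/849)*(-1/1542) - 6*(-2200)*(-2189) = -373135/654579 - 28894800 = -18913929662335/654579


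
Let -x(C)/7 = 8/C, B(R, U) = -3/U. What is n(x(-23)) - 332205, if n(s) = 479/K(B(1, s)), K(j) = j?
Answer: -22948969/69 ≈ -3.3259e+5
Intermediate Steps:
x(C) = -56/C
n(s) = -479*s/3 (n(s) = 479/((-3/s)) = 479*(-s/3) = -479*s/3)
n(x(-23)) - 332205 = -(-26824)/(3*(-23)) - 332205 = -(-26824)*(-1)/(3*23) - 332205 = -479/3*56/23 - 332205 = -26824/69 - 332205 = -22948969/69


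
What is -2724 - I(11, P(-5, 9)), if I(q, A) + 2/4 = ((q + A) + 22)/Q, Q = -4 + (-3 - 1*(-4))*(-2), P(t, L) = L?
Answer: -5433/2 ≈ -2716.5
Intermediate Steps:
Q = -6 (Q = -4 + (-3 + 4)*(-2) = -4 + 1*(-2) = -4 - 2 = -6)
I(q, A) = -25/6 - A/6 - q/6 (I(q, A) = -½ + ((q + A) + 22)/(-6) = -½ + ((A + q) + 22)*(-⅙) = -½ + (22 + A + q)*(-⅙) = -½ + (-11/3 - A/6 - q/6) = -25/6 - A/6 - q/6)
-2724 - I(11, P(-5, 9)) = -2724 - (-25/6 - ⅙*9 - ⅙*11) = -2724 - (-25/6 - 3/2 - 11/6) = -2724 - 1*(-15/2) = -2724 + 15/2 = -5433/2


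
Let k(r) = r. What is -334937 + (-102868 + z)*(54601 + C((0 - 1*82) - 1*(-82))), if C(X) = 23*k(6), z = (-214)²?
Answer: -3124399145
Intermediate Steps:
z = 45796
C(X) = 138 (C(X) = 23*6 = 138)
-334937 + (-102868 + z)*(54601 + C((0 - 1*82) - 1*(-82))) = -334937 + (-102868 + 45796)*(54601 + 138) = -334937 - 57072*54739 = -334937 - 3124064208 = -3124399145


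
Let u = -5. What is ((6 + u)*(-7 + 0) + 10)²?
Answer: 9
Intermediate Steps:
((6 + u)*(-7 + 0) + 10)² = ((6 - 5)*(-7 + 0) + 10)² = (1*(-7) + 10)² = (-7 + 10)² = 3² = 9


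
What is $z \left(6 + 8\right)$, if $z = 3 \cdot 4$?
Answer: $168$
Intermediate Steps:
$z = 12$
$z \left(6 + 8\right) = 12 \left(6 + 8\right) = 12 \cdot 14 = 168$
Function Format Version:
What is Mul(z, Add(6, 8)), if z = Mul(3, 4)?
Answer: 168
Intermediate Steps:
z = 12
Mul(z, Add(6, 8)) = Mul(12, Add(6, 8)) = Mul(12, 14) = 168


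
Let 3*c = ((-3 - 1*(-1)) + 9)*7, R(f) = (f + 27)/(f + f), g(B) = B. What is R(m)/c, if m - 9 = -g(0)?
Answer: 6/49 ≈ 0.12245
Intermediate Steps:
m = 9 (m = 9 - 1*0 = 9 + 0 = 9)
R(f) = (27 + f)/(2*f) (R(f) = (27 + f)/((2*f)) = (27 + f)*(1/(2*f)) = (27 + f)/(2*f))
c = 49/3 (c = (((-3 - 1*(-1)) + 9)*7)/3 = (((-3 + 1) + 9)*7)/3 = ((-2 + 9)*7)/3 = (7*7)/3 = (⅓)*49 = 49/3 ≈ 16.333)
R(m)/c = ((½)*(27 + 9)/9)/(49/3) = ((½)*(⅑)*36)*(3/49) = 2*(3/49) = 6/49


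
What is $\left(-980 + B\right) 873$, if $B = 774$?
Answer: $-179838$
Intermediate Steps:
$\left(-980 + B\right) 873 = \left(-980 + 774\right) 873 = \left(-206\right) 873 = -179838$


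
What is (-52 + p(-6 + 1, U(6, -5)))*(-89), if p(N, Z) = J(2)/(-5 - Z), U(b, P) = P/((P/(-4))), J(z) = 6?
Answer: 5162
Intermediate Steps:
U(b, P) = -4 (U(b, P) = P/((P*(-¼))) = P/((-P/4)) = P*(-4/P) = -4)
p(N, Z) = 6/(-5 - Z)
(-52 + p(-6 + 1, U(6, -5)))*(-89) = (-52 - 6/(5 - 4))*(-89) = (-52 - 6/1)*(-89) = (-52 - 6*1)*(-89) = (-52 - 6)*(-89) = -58*(-89) = 5162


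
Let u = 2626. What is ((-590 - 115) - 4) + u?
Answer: 1917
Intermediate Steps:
((-590 - 115) - 4) + u = ((-590 - 115) - 4) + 2626 = (-705 - 4) + 2626 = -709 + 2626 = 1917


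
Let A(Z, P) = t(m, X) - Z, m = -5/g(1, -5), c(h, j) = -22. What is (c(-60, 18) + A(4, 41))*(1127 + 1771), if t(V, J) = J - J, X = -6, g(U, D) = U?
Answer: -75348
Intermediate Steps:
m = -5 (m = -5/1 = -5*1 = -5)
t(V, J) = 0
A(Z, P) = -Z (A(Z, P) = 0 - Z = -Z)
(c(-60, 18) + A(4, 41))*(1127 + 1771) = (-22 - 1*4)*(1127 + 1771) = (-22 - 4)*2898 = -26*2898 = -75348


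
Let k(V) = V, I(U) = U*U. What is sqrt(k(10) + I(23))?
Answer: 7*sqrt(11) ≈ 23.216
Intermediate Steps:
I(U) = U**2
sqrt(k(10) + I(23)) = sqrt(10 + 23**2) = sqrt(10 + 529) = sqrt(539) = 7*sqrt(11)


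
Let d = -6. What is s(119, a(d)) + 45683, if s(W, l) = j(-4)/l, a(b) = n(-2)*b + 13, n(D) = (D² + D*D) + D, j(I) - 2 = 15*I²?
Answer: 1050467/23 ≈ 45673.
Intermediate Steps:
j(I) = 2 + 15*I²
n(D) = D + 2*D² (n(D) = (D² + D²) + D = 2*D² + D = D + 2*D²)
a(b) = 13 + 6*b (a(b) = (-2*(1 + 2*(-2)))*b + 13 = (-2*(1 - 4))*b + 13 = (-2*(-3))*b + 13 = 6*b + 13 = 13 + 6*b)
s(W, l) = 242/l (s(W, l) = (2 + 15*(-4)²)/l = (2 + 15*16)/l = (2 + 240)/l = 242/l)
s(119, a(d)) + 45683 = 242/(13 + 6*(-6)) + 45683 = 242/(13 - 36) + 45683 = 242/(-23) + 45683 = 242*(-1/23) + 45683 = -242/23 + 45683 = 1050467/23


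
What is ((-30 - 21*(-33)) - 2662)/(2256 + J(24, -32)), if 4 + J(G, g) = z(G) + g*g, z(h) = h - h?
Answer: -1999/3276 ≈ -0.61020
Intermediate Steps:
z(h) = 0
J(G, g) = -4 + g² (J(G, g) = -4 + (0 + g*g) = -4 + (0 + g²) = -4 + g²)
((-30 - 21*(-33)) - 2662)/(2256 + J(24, -32)) = ((-30 - 21*(-33)) - 2662)/(2256 + (-4 + (-32)²)) = ((-30 + 693) - 2662)/(2256 + (-4 + 1024)) = (663 - 2662)/(2256 + 1020) = -1999/3276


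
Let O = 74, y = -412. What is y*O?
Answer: -30488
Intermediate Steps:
y*O = -412*74 = -30488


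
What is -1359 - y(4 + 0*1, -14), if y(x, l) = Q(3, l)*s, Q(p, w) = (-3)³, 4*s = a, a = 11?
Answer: -5139/4 ≈ -1284.8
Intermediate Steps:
s = 11/4 (s = (¼)*11 = 11/4 ≈ 2.7500)
Q(p, w) = -27
y(x, l) = -297/4 (y(x, l) = -27*11/4 = -297/4)
-1359 - y(4 + 0*1, -14) = -1359 - 1*(-297/4) = -1359 + 297/4 = -5139/4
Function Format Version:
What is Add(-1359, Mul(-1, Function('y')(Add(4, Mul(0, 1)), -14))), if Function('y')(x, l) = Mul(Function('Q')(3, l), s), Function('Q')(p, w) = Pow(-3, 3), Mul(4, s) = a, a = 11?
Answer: Rational(-5139, 4) ≈ -1284.8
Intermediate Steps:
s = Rational(11, 4) (s = Mul(Rational(1, 4), 11) = Rational(11, 4) ≈ 2.7500)
Function('Q')(p, w) = -27
Function('y')(x, l) = Rational(-297, 4) (Function('y')(x, l) = Mul(-27, Rational(11, 4)) = Rational(-297, 4))
Add(-1359, Mul(-1, Function('y')(Add(4, Mul(0, 1)), -14))) = Add(-1359, Mul(-1, Rational(-297, 4))) = Add(-1359, Rational(297, 4)) = Rational(-5139, 4)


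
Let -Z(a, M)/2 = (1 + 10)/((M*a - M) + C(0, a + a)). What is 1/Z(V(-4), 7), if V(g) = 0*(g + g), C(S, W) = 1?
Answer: 3/11 ≈ 0.27273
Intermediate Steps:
V(g) = 0 (V(g) = 0*(2*g) = 0)
Z(a, M) = -22/(1 - M + M*a) (Z(a, M) = -2*(1 + 10)/((M*a - M) + 1) = -22/((-M + M*a) + 1) = -22/(1 - M + M*a))
1/Z(V(-4), 7) = 1/(-22/(1 - 1*7 + 7*0)) = 1/(-22/(1 - 7 + 0)) = 1/(-22/(-6)) = 1/(-22*(-1/6)) = 1/(11/3) = 3/11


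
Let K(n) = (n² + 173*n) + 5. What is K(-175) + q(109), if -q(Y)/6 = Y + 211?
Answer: -1565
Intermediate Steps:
q(Y) = -1266 - 6*Y (q(Y) = -6*(Y + 211) = -6*(211 + Y) = -1266 - 6*Y)
K(n) = 5 + n² + 173*n
K(-175) + q(109) = (5 + (-175)² + 173*(-175)) + (-1266 - 6*109) = (5 + 30625 - 30275) + (-1266 - 654) = 355 - 1920 = -1565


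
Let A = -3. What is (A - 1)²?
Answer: 16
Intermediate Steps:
(A - 1)² = (-3 - 1)² = (-4)² = 16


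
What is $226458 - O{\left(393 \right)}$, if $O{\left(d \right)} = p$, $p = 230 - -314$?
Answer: $225914$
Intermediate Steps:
$p = 544$ ($p = 230 + 314 = 544$)
$O{\left(d \right)} = 544$
$226458 - O{\left(393 \right)} = 226458 - 544 = 225914$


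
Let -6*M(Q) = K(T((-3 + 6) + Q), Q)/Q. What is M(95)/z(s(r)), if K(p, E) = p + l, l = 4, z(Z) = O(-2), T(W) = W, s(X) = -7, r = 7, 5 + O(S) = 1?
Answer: 17/380 ≈ 0.044737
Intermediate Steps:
O(S) = -4 (O(S) = -5 + 1 = -4)
z(Z) = -4
K(p, E) = 4 + p (K(p, E) = p + 4 = 4 + p)
M(Q) = -(7 + Q)/(6*Q) (M(Q) = -(4 + ((-3 + 6) + Q))/(6*Q) = -(4 + (3 + Q))/(6*Q) = -(7 + Q)/(6*Q))
M(95)/z(s(r)) = ((⅙)*(-7 - 1*95)/95)/(-4) = ((⅙)*(1/95)*(-7 - 95))*(-¼) = ((⅙)*(1/95)*(-102))*(-¼) = -17/95*(-¼) = 17/380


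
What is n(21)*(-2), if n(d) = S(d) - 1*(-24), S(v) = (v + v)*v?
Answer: -1812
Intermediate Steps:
S(v) = 2*v² (S(v) = (2*v)*v = 2*v²)
n(d) = 24 + 2*d² (n(d) = 2*d² - 1*(-24) = 2*d² + 24 = 24 + 2*d²)
n(21)*(-2) = (24 + 2*21²)*(-2) = (24 + 2*441)*(-2) = (24 + 882)*(-2) = 906*(-2) = -1812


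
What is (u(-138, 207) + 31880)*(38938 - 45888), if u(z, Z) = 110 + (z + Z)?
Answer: -222810050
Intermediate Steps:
u(z, Z) = 110 + Z + z (u(z, Z) = 110 + (Z + z) = 110 + Z + z)
(u(-138, 207) + 31880)*(38938 - 45888) = ((110 + 207 - 138) + 31880)*(38938 - 45888) = (179 + 31880)*(-6950) = 32059*(-6950) = -222810050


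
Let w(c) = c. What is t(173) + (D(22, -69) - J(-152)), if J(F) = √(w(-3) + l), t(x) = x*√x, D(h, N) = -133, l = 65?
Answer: -133 - √62 + 173*√173 ≈ 2134.6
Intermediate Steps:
t(x) = x^(3/2)
J(F) = √62 (J(F) = √(-3 + 65) = √62)
t(173) + (D(22, -69) - J(-152)) = 173^(3/2) + (-133 - √62) = 173*√173 + (-133 - √62) = -133 - √62 + 173*√173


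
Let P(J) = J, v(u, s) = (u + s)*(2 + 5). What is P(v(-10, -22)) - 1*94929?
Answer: -95153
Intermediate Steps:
v(u, s) = 7*s + 7*u (v(u, s) = (s + u)*7 = 7*s + 7*u)
P(v(-10, -22)) - 1*94929 = (7*(-22) + 7*(-10)) - 1*94929 = (-154 - 70) - 94929 = -224 - 94929 = -95153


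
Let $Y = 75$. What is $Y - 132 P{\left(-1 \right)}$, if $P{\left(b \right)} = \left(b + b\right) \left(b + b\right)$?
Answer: $-453$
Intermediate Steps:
$P{\left(b \right)} = 4 b^{2}$ ($P{\left(b \right)} = 2 b 2 b = 4 b^{2}$)
$Y - 132 P{\left(-1 \right)} = 75 - 132 \cdot 4 \left(-1\right)^{2} = 75 - 132 \cdot 4 \cdot 1 = 75 - 528 = -453$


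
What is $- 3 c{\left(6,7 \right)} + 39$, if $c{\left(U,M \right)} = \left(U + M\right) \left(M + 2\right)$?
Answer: $-312$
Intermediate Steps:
$c{\left(U,M \right)} = \left(2 + M\right) \left(M + U\right)$ ($c{\left(U,M \right)} = \left(M + U\right) \left(2 + M\right) = \left(2 + M\right) \left(M + U\right)$)
$- 3 c{\left(6,7 \right)} + 39 = - 3 \left(7^{2} + 2 \cdot 7 + 2 \cdot 6 + 7 \cdot 6\right) + 39 = - 3 \left(49 + 14 + 12 + 42\right) + 39 = \left(-3\right) 117 + 39 = -351 + 39 = -312$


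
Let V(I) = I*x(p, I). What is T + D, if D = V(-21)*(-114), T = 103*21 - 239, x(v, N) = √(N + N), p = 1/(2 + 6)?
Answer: 1924 + 2394*I*√42 ≈ 1924.0 + 15515.0*I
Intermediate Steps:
p = ⅛ (p = 1/8 = ⅛ ≈ 0.12500)
x(v, N) = √2*√N (x(v, N) = √(2*N) = √2*√N)
V(I) = √2*I^(3/2) (V(I) = I*(√2*√I) = √2*I^(3/2))
T = 1924 (T = 2163 - 239 = 1924)
D = 2394*I*√42 (D = (√2*(-21)^(3/2))*(-114) = (√2*(-21*I*√21))*(-114) = -21*I*√42*(-114) = 2394*I*√42 ≈ 15515.0*I)
T + D = 1924 + 2394*I*√42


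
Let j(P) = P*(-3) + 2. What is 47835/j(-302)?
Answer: 47835/908 ≈ 52.682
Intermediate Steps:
j(P) = 2 - 3*P (j(P) = -3*P + 2 = 2 - 3*P)
47835/j(-302) = 47835/(2 - 3*(-302)) = 47835/(2 + 906) = 47835/908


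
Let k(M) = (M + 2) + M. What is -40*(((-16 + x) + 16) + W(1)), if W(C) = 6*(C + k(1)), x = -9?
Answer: -840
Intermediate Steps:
k(M) = 2 + 2*M (k(M) = (2 + M) + M = 2 + 2*M)
W(C) = 24 + 6*C (W(C) = 6*(C + (2 + 2*1)) = 6*(C + (2 + 2)) = 6*(C + 4) = 6*(4 + C) = 24 + 6*C)
-40*(((-16 + x) + 16) + W(1)) = -40*(((-16 - 9) + 16) + (24 + 6*1)) = -40*((-25 + 16) + (24 + 6)) = -40*(-9 + 30) = -40*21 = -840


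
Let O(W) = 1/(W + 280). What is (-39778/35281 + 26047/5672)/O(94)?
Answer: 129655214117/100056916 ≈ 1295.8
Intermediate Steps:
O(W) = 1/(280 + W)
(-39778/35281 + 26047/5672)/O(94) = (-39778/35281 + 26047/5672)/(1/(280 + 94)) = (-39778*1/35281 + 26047*(1/5672))/(1/374) = (-39778/35281 + 26047/5672)/(1/374) = (693343391/200113832)*374 = 129655214117/100056916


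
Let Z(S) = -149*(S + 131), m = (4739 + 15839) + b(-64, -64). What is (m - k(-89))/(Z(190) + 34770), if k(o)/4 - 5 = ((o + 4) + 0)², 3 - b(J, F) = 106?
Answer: 2815/4353 ≈ 0.64668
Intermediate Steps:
b(J, F) = -103 (b(J, F) = 3 - 1*106 = 3 - 106 = -103)
m = 20475 (m = (4739 + 15839) - 103 = 20578 - 103 = 20475)
Z(S) = -19519 - 149*S (Z(S) = -149*(131 + S) = -19519 - 149*S)
k(o) = 20 + 4*(4 + o)² (k(o) = 20 + 4*((o + 4) + 0)² = 20 + 4*((4 + o) + 0)² = 20 + 4*(4 + o)²)
(m - k(-89))/(Z(190) + 34770) = (20475 - (20 + 4*(4 - 89)²))/((-19519 - 149*190) + 34770) = (20475 - (20 + 4*(-85)²))/((-19519 - 28310) + 34770) = (20475 - (20 + 4*7225))/(-47829 + 34770) = (20475 - (20 + 28900))/(-13059) = (20475 - 1*28920)*(-1/13059) = (20475 - 28920)*(-1/13059) = -8445*(-1/13059) = 2815/4353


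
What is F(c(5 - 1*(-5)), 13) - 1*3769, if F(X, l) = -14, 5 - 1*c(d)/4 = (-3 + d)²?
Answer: -3783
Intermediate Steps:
c(d) = 20 - 4*(-3 + d)²
F(c(5 - 1*(-5)), 13) - 1*3769 = -14 - 1*3769 = -14 - 3769 = -3783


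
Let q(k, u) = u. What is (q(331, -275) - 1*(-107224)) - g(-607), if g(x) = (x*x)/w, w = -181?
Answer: 19726218/181 ≈ 1.0898e+5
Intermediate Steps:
g(x) = -x²/181 (g(x) = (x*x)/(-181) = x²*(-1/181) = -x²/181)
(q(331, -275) - 1*(-107224)) - g(-607) = (-275 - 1*(-107224)) - (-1)*(-607)²/181 = (-275 + 107224) - (-1)*368449/181 = 106949 - 1*(-368449/181) = 106949 + 368449/181 = 19726218/181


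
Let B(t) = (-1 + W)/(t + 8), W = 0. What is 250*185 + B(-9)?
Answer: 46251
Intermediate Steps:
B(t) = -1/(8 + t) (B(t) = (-1 + 0)/(t + 8) = -1/(8 + t))
250*185 + B(-9) = 250*185 - 1/(8 - 9) = 46250 - 1/(-1) = 46250 - 1*(-1) = 46250 + 1 = 46251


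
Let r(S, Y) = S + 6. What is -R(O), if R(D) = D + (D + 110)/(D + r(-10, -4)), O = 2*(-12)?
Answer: 379/14 ≈ 27.071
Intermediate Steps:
r(S, Y) = 6 + S
O = -24
R(D) = D + (110 + D)/(-4 + D) (R(D) = D + (D + 110)/(D + (6 - 10)) = D + (110 + D)/(D - 4) = D + (110 + D)/(-4 + D))
-R(O) = -(110 + (-24)² - 3*(-24))/(-4 - 24) = -(110 + 576 + 72)/(-28) = -(-1)*758/28 = -1*(-379/14) = 379/14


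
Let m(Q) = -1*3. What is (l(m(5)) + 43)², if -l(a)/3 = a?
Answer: 2704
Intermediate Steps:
m(Q) = -3
l(a) = -3*a
(l(m(5)) + 43)² = (-3*(-3) + 43)² = (9 + 43)² = 52² = 2704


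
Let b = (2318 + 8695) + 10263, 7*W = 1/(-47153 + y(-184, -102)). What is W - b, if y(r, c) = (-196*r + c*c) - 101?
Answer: -117060553/5502 ≈ -21276.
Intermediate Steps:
y(r, c) = -101 + c² - 196*r (y(r, c) = (-196*r + c²) - 101 = (c² - 196*r) - 101 = -101 + c² - 196*r)
W = -1/5502 (W = 1/(7*(-47153 + (-101 + (-102)² - 196*(-184)))) = 1/(7*(-47153 + (-101 + 10404 + 36064))) = 1/(7*(-47153 + 46367)) = (⅐)/(-786) = (⅐)*(-1/786) = -1/5502 ≈ -0.00018175)
b = 21276 (b = 11013 + 10263 = 21276)
W - b = -1/5502 - 1*21276 = -1/5502 - 21276 = -117060553/5502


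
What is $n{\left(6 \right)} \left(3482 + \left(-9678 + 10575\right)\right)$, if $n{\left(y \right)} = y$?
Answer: $26274$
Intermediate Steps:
$n{\left(6 \right)} \left(3482 + \left(-9678 + 10575\right)\right) = 6 \left(3482 + \left(-9678 + 10575\right)\right) = 6 \left(3482 + 897\right) = 6 \cdot 4379 = 26274$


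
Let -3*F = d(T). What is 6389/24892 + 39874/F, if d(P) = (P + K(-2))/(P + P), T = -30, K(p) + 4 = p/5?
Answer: -223322037073/1070356 ≈ -2.0864e+5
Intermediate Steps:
K(p) = -4 + p/5
d(P) = (-22/5 + P)/(2*P) (d(P) = (P + (-4 + (1/5)*(-2)))/(P + P) = (P + (-4 - 2/5))/((2*P)) = (P - 22/5)*(1/(2*P)) = (-22/5 + P)*(1/(2*P)) = (-22/5 + P)/(2*P))
F = -43/225 (F = -(-22 + 5*(-30))/(30*(-30)) = -(-1)*(-22 - 150)/(30*30) = -(-1)*(-172)/(30*30) = -1/3*43/75 = -43/225 ≈ -0.19111)
6389/24892 + 39874/F = 6389/24892 + 39874/(-43/225) = 6389*(1/24892) + 39874*(-225/43) = 6389/24892 - 8971650/43 = -223322037073/1070356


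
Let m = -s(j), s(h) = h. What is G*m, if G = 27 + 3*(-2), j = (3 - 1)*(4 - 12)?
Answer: 336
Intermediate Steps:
j = -16 (j = 2*(-8) = -16)
m = 16 (m = -1*(-16) = 16)
G = 21 (G = 27 - 6 = 21)
G*m = 21*16 = 336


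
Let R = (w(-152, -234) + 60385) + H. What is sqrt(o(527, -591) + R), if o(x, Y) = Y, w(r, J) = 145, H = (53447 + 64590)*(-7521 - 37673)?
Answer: I*sqrt(5334504239) ≈ 73038.0*I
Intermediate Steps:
H = -5334564178 (H = 118037*(-45194) = -5334564178)
R = -5334503648 (R = (145 + 60385) - 5334564178 = 60530 - 5334564178 = -5334503648)
sqrt(o(527, -591) + R) = sqrt(-591 - 5334503648) = sqrt(-5334504239) = I*sqrt(5334504239)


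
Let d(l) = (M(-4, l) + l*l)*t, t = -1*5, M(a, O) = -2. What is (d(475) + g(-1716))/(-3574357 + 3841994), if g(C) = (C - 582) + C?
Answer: -1132129/267637 ≈ -4.2301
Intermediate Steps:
g(C) = -582 + 2*C (g(C) = (-582 + C) + C = -582 + 2*C)
t = -5
d(l) = 10 - 5*l² (d(l) = (-2 + l*l)*(-5) = (-2 + l²)*(-5) = 10 - 5*l²)
(d(475) + g(-1716))/(-3574357 + 3841994) = ((10 - 5*475²) + (-582 + 2*(-1716)))/(-3574357 + 3841994) = ((10 - 5*225625) + (-582 - 3432))/267637 = ((10 - 1128125) - 4014)*(1/267637) = (-1128115 - 4014)*(1/267637) = -1132129*1/267637 = -1132129/267637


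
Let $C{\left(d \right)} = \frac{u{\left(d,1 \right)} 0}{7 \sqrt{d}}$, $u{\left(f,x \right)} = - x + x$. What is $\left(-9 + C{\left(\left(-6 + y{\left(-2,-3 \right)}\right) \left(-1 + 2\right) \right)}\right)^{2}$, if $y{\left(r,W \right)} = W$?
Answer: $81$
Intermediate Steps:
$u{\left(f,x \right)} = 0$
$C{\left(d \right)} = 0$ ($C{\left(d \right)} = \frac{0 \cdot 0}{7 \sqrt{d}} = 0 \frac{1}{7 \sqrt{d}} = 0$)
$\left(-9 + C{\left(\left(-6 + y{\left(-2,-3 \right)}\right) \left(-1 + 2\right) \right)}\right)^{2} = \left(-9 + 0\right)^{2} = \left(-9\right)^{2} = 81$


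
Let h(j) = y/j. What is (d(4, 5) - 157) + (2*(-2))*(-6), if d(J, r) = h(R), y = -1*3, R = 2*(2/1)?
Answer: -535/4 ≈ -133.75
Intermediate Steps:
R = 4 (R = 2*(2*1) = 2*2 = 4)
y = -3
h(j) = -3/j
d(J, r) = -¾ (d(J, r) = -3/4 = -3*¼ = -¾)
(d(4, 5) - 157) + (2*(-2))*(-6) = (-¾ - 157) + (2*(-2))*(-6) = -631/4 - 4*(-6) = -631/4 + 24 = -535/4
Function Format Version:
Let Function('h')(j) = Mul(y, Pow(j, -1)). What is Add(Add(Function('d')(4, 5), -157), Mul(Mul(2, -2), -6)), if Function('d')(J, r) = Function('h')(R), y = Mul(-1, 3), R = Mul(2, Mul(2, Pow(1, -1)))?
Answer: Rational(-535, 4) ≈ -133.75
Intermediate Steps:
R = 4 (R = Mul(2, Mul(2, 1)) = Mul(2, 2) = 4)
y = -3
Function('h')(j) = Mul(-3, Pow(j, -1))
Function('d')(J, r) = Rational(-3, 4) (Function('d')(J, r) = Mul(-3, Pow(4, -1)) = Mul(-3, Rational(1, 4)) = Rational(-3, 4))
Add(Add(Function('d')(4, 5), -157), Mul(Mul(2, -2), -6)) = Add(Add(Rational(-3, 4), -157), Mul(Mul(2, -2), -6)) = Add(Rational(-631, 4), Mul(-4, -6)) = Add(Rational(-631, 4), 24) = Rational(-535, 4)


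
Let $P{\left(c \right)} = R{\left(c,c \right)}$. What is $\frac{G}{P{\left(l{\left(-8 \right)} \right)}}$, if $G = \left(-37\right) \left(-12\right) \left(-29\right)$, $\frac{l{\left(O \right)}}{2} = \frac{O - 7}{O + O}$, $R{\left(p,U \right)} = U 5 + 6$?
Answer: $- \frac{34336}{41} \approx -837.46$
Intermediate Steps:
$R{\left(p,U \right)} = 6 + 5 U$ ($R{\left(p,U \right)} = 5 U + 6 = 6 + 5 U$)
$l{\left(O \right)} = \frac{-7 + O}{O}$ ($l{\left(O \right)} = 2 \frac{O - 7}{O + O} = 2 \frac{-7 + O}{2 O} = \frac{-7 + O}{O}$)
$P{\left(c \right)} = 6 + 5 c$
$G = -12876$ ($G = 444 \left(-29\right) = -12876$)
$\frac{G}{P{\left(l{\left(-8 \right)} \right)}} = - \frac{12876}{6 + 5 \frac{-7 - 8}{-8}} = - \frac{12876}{6 + 5 \left(\left(- \frac{1}{8}\right) \left(-15\right)\right)} = - \frac{12876}{6 + 5 \cdot \frac{15}{8}} = - \frac{12876}{6 + \frac{75}{8}} = - \frac{12876}{\frac{123}{8}} = \left(-12876\right) \frac{8}{123} = - \frac{34336}{41}$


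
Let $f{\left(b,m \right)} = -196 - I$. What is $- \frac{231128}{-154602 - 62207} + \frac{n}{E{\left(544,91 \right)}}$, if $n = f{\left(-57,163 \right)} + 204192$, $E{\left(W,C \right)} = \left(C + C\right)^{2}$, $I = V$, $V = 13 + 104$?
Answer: $\frac{3989129691}{552429332} \approx 7.2211$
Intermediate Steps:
$V = 117$
$I = 117$
$f{\left(b,m \right)} = -313$ ($f{\left(b,m \right)} = -196 - 117 = -313$)
$E{\left(W,C \right)} = 4 C^{2}$ ($E{\left(W,C \right)} = \left(2 C\right)^{2} = 4 C^{2}$)
$n = 203879$ ($n = -313 + 204192 = 203879$)
$- \frac{231128}{-154602 - 62207} + \frac{n}{E{\left(544,91 \right)}} = - \frac{231128}{-154602 - 62207} + \frac{203879}{4 \cdot 91^{2}} = - \frac{231128}{-216809} + \frac{203879}{4 \cdot 8281} = \left(-231128\right) \left(- \frac{1}{216809}\right) + \frac{203879}{33124} = \frac{231128}{216809} + 203879 \cdot \frac{1}{33124} = \frac{231128}{216809} + \frac{15683}{2548} = \frac{3989129691}{552429332}$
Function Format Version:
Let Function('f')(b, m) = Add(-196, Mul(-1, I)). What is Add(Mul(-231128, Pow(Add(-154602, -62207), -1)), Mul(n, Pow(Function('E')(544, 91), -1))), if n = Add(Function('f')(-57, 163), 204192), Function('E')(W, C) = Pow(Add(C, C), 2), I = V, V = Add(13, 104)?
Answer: Rational(3989129691, 552429332) ≈ 7.2211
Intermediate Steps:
V = 117
I = 117
Function('f')(b, m) = -313 (Function('f')(b, m) = Add(-196, Mul(-1, 117)) = Add(-196, -117) = -313)
Function('E')(W, C) = Mul(4, Pow(C, 2)) (Function('E')(W, C) = Pow(Mul(2, C), 2) = Mul(4, Pow(C, 2)))
n = 203879 (n = Add(-313, 204192) = 203879)
Add(Mul(-231128, Pow(Add(-154602, -62207), -1)), Mul(n, Pow(Function('E')(544, 91), -1))) = Add(Mul(-231128, Pow(Add(-154602, -62207), -1)), Mul(203879, Pow(Mul(4, Pow(91, 2)), -1))) = Add(Mul(-231128, Pow(-216809, -1)), Mul(203879, Pow(Mul(4, 8281), -1))) = Add(Mul(-231128, Rational(-1, 216809)), Mul(203879, Pow(33124, -1))) = Add(Rational(231128, 216809), Mul(203879, Rational(1, 33124))) = Add(Rational(231128, 216809), Rational(15683, 2548)) = Rational(3989129691, 552429332)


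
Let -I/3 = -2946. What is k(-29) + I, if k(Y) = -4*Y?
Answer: 8954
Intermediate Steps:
I = 8838 (I = -3*(-2946) = 8838)
k(-29) + I = -4*(-29) + 8838 = 116 + 8838 = 8954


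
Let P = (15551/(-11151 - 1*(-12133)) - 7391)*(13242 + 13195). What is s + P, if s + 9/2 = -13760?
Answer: -95740568173/491 ≈ -1.9499e+8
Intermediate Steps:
s = -27529/2 (s = -9/2 - 13760 = -27529/2 ≈ -13765.)
P = -191467619607/982 (P = (15551/(-11151 + 12133) - 7391)*26437 = (15551/982 - 7391)*26437 = -7242411/982*26437 = -191467619607/982 ≈ -1.9498e+8)
s + P = -27529/2 - 191467619607/982 = -95740568173/491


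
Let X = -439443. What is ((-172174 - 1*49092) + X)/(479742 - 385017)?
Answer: -660709/94725 ≈ -6.9750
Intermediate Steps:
((-172174 - 1*49092) + X)/(479742 - 385017) = ((-172174 - 1*49092) - 439443)/(479742 - 385017) = ((-172174 - 49092) - 439443)/94725 = (-221266 - 439443)*(1/94725) = -660709*1/94725 = -660709/94725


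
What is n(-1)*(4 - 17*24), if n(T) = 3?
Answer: -1212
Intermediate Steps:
n(-1)*(4 - 17*24) = 3*(4 - 17*24) = 3*(4 - 408) = 3*(-404) = -1212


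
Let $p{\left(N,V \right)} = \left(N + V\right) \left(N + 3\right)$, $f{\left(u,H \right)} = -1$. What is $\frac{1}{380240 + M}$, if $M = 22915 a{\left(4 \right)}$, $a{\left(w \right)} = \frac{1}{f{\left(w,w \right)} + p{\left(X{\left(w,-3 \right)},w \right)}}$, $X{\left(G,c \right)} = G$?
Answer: $\frac{11}{4187223} \approx 2.627 \cdot 10^{-6}$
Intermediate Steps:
$p{\left(N,V \right)} = \left(3 + N\right) \left(N + V\right)$ ($p{\left(N,V \right)} = \left(N + V\right) \left(3 + N\right) = \left(3 + N\right) \left(N + V\right)$)
$a{\left(w \right)} = \frac{1}{-1 + 2 w^{2} + 6 w}$ ($a{\left(w \right)} = \frac{1}{-1 + \left(w^{2} + 3 w + 3 w + w w\right)} = \frac{1}{-1 + \left(w^{2} + 3 w + 3 w + w^{2}\right)} = \frac{1}{-1 + \left(2 w^{2} + 6 w\right)} = \frac{1}{-1 + 2 w^{2} + 6 w}$)
$M = \frac{4583}{11}$ ($M = \frac{22915}{-1 + 2 \cdot 4^{2} + 6 \cdot 4} = \frac{22915}{-1 + 2 \cdot 16 + 24} = \frac{22915}{-1 + 32 + 24} = \frac{22915}{55} = 22915 \cdot \frac{1}{55} = \frac{4583}{11} \approx 416.64$)
$\frac{1}{380240 + M} = \frac{1}{380240 + \frac{4583}{11}} = \frac{1}{\frac{4187223}{11}} = \frac{11}{4187223}$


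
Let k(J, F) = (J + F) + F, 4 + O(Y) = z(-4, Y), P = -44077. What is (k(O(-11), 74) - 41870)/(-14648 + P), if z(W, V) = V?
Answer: 41737/58725 ≈ 0.71072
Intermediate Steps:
O(Y) = -4 + Y
k(J, F) = J + 2*F (k(J, F) = (F + J) + F = J + 2*F)
(k(O(-11), 74) - 41870)/(-14648 + P) = (((-4 - 11) + 2*74) - 41870)/(-14648 - 44077) = ((-15 + 148) - 41870)/(-58725) = (133 - 41870)*(-1/58725) = -41737*(-1/58725) = 41737/58725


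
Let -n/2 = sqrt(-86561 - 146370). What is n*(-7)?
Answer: 14*I*sqrt(232931) ≈ 6756.8*I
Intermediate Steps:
n = -2*I*sqrt(232931) (n = -2*sqrt(-86561 - 146370) = -2*I*sqrt(232931) ≈ -965.26*I)
n*(-7) = -2*I*sqrt(232931)*(-7) = 14*I*sqrt(232931)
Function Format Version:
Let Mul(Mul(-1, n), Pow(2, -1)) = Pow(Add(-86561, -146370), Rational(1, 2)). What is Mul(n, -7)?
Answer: Mul(14, I, Pow(232931, Rational(1, 2))) ≈ Mul(6756.8, I)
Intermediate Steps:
n = Mul(-2, I, Pow(232931, Rational(1, 2))) (n = Mul(-2, Pow(Add(-86561, -146370), Rational(1, 2))) = Mul(-2, Pow(-232931, Rational(1, 2))) = Mul(-2, Mul(I, Pow(232931, Rational(1, 2)))) = Mul(-2, I, Pow(232931, Rational(1, 2))) ≈ Mul(-965.26, I))
Mul(n, -7) = Mul(Mul(-2, I, Pow(232931, Rational(1, 2))), -7) = Mul(14, I, Pow(232931, Rational(1, 2)))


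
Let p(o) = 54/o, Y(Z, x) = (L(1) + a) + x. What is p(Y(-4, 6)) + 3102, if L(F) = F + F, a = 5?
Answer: 40380/13 ≈ 3106.2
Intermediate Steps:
L(F) = 2*F
Y(Z, x) = 7 + x (Y(Z, x) = (2*1 + 5) + x = (2 + 5) + x = 7 + x)
p(Y(-4, 6)) + 3102 = 54/(7 + 6) + 3102 = 54/13 + 3102 = 40380/13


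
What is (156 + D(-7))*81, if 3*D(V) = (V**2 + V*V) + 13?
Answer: 15633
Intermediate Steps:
D(V) = 13/3 + 2*V**2/3 (D(V) = ((V**2 + V*V) + 13)/3 = ((V**2 + V**2) + 13)/3 = (2*V**2 + 13)/3 = (13 + 2*V**2)/3 = 13/3 + 2*V**2/3)
(156 + D(-7))*81 = (156 + (13/3 + (2/3)*(-7)**2))*81 = (156 + (13/3 + (2/3)*49))*81 = (156 + (13/3 + 98/3))*81 = (156 + 37)*81 = 193*81 = 15633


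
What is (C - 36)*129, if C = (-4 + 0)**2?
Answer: -2580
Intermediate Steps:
C = 16 (C = (-4)**2 = 16)
(C - 36)*129 = (16 - 36)*129 = -20*129 = -2580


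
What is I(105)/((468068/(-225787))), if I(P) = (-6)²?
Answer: -2032083/117017 ≈ -17.366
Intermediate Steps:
I(P) = 36
I(105)/((468068/(-225787))) = 36/((468068/(-225787))) = 36/((468068*(-1/225787))) = 36/(-468068/225787) = 36*(-225787/468068) = -2032083/117017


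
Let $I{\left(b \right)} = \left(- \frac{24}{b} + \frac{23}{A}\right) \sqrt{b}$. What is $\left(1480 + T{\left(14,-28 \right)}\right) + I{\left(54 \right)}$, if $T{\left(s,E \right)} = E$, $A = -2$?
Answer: $1452 - \frac{215 \sqrt{6}}{6} \approx 1364.2$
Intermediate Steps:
$I{\left(b \right)} = \sqrt{b} \left(- \frac{23}{2} - \frac{24}{b}\right)$ ($I{\left(b \right)} = \left(- \frac{24}{b} + \frac{23}{-2}\right) \sqrt{b} = \left(- \frac{24}{b} + 23 \left(- \frac{1}{2}\right)\right) \sqrt{b} = \left(- \frac{24}{b} - \frac{23}{2}\right) \sqrt{b} = \left(- \frac{23}{2} - \frac{24}{b}\right) \sqrt{b} = \sqrt{b} \left(- \frac{23}{2} - \frac{24}{b}\right)$)
$\left(1480 + T{\left(14,-28 \right)}\right) + I{\left(54 \right)} = \left(1480 - 28\right) + \frac{-48 - 1242}{2 \cdot 3 \sqrt{6}} = 1452 + \frac{\frac{\sqrt{6}}{18} \left(-48 - 1242\right)}{2} = 1452 + \frac{1}{2} \frac{\sqrt{6}}{18} \left(-1290\right) = 1452 - \frac{215 \sqrt{6}}{6}$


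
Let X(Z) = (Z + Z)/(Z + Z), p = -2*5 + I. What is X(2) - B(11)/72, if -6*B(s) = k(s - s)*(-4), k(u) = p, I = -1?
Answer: 119/108 ≈ 1.1019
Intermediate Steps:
p = -11 (p = -2*5 - 1 = -10 - 1 = -11)
k(u) = -11
B(s) = -22/3 (B(s) = -(-11)*(-4)/6 = -1/6*44 = -22/3)
X(Z) = 1 (X(Z) = (2*Z)/((2*Z)) = (2*Z)*(1/(2*Z)) = 1)
X(2) - B(11)/72 = 1 - (-22)/(3*72) = 1 - 1*(-11/108) = 1 + 11/108 = 119/108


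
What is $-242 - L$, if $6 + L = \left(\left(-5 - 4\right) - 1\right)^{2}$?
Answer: $-336$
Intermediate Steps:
$L = 94$ ($L = -6 + \left(\left(-5 - 4\right) - 1\right)^{2} = -6 + \left(-9 - 1\right)^{2} = -6 + \left(-10\right)^{2} = -6 + 100 = 94$)
$-242 - L = -242 - 94 = -336$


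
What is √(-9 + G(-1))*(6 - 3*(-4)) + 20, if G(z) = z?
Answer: 20 + 18*I*√10 ≈ 20.0 + 56.921*I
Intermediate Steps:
√(-9 + G(-1))*(6 - 3*(-4)) + 20 = √(-9 - 1)*(6 - 3*(-4)) + 20 = √(-10)*(6 + 12) + 20 = (I*√10)*18 + 20 = 18*I*√10 + 20 = 20 + 18*I*√10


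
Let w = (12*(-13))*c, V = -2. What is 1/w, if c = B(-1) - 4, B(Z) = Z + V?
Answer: 1/1092 ≈ 0.00091575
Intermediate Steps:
B(Z) = -2 + Z (B(Z) = Z - 2 = -2 + Z)
c = -7 (c = (-2 - 1) - 4 = -3 - 4 = -7)
w = 1092 (w = (12*(-13))*(-7) = -156*(-7) = 1092)
1/w = 1/1092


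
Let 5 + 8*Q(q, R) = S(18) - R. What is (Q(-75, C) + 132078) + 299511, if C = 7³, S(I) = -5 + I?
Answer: 3452377/8 ≈ 4.3155e+5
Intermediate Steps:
C = 343
Q(q, R) = 1 - R/8 (Q(q, R) = -5/8 + ((-5 + 18) - R)/8 = -5/8 + (13 - R)/8 = -5/8 + (13/8 - R/8) = 1 - R/8)
(Q(-75, C) + 132078) + 299511 = ((1 - ⅛*343) + 132078) + 299511 = ((1 - 343/8) + 132078) + 299511 = (-335/8 + 132078) + 299511 = 1056289/8 + 299511 = 3452377/8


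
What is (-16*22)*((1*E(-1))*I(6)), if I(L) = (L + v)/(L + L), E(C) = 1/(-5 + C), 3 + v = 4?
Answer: 308/9 ≈ 34.222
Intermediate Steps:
v = 1 (v = -3 + 4 = 1)
I(L) = (1 + L)/(2*L) (I(L) = (L + 1)/(L + L) = (1 + L)/((2*L)) = (1 + L)*(1/(2*L)) = (1 + L)/(2*L))
(-16*22)*((1*E(-1))*I(6)) = (-16*22)*((1/(-5 - 1))*((½)*(1 + 6)/6)) = -352*1/(-6)*(½)*(⅙)*7 = -352*1*(-⅙)*7/12 = -(-176)*7/(3*12) = -352*(-7/72) = 308/9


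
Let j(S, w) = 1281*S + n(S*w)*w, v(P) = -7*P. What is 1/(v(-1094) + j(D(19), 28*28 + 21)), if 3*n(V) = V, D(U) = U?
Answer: 3/12408466 ≈ 2.4177e-7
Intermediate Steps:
n(V) = V/3
j(S, w) = 1281*S + S*w²/3 (j(S, w) = 1281*S + ((S*w)/3)*w = 1281*S + (S*w/3)*w = 1281*S + S*w²/3)
1/(v(-1094) + j(D(19), 28*28 + 21)) = 1/(-7*(-1094) + (⅓)*19*(3843 + (28*28 + 21)²)) = 1/(7658 + (⅓)*19*(3843 + (784 + 21)²)) = 1/(7658 + (⅓)*19*(3843 + 805²)) = 1/(7658 + (⅓)*19*(3843 + 648025)) = 1/(7658 + (⅓)*19*651868) = 1/(7658 + 12385492/3) = 1/(12408466/3) = 3/12408466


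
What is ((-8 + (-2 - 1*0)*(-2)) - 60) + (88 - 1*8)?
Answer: 16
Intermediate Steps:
((-8 + (-2 - 1*0)*(-2)) - 60) + (88 - 1*8) = ((-8 + (-2 + 0)*(-2)) - 60) + (88 - 8) = ((-8 - 2*(-2)) - 60) + 80 = ((-8 + 4) - 60) + 80 = (-4 - 60) + 80 = -64 + 80 = 16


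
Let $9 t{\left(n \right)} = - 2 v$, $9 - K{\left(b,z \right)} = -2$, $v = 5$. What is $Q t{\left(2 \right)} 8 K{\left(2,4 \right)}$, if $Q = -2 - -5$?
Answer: $- \frac{880}{3} \approx -293.33$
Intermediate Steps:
$K{\left(b,z \right)} = 11$ ($K{\left(b,z \right)} = 9 - -2 = 9 + 2 = 11$)
$Q = 3$ ($Q = -2 + 5 = 3$)
$t{\left(n \right)} = - \frac{10}{9}$ ($t{\left(n \right)} = \frac{\left(-2\right) 5}{9} = \frac{1}{9} \left(-10\right) = - \frac{10}{9}$)
$Q t{\left(2 \right)} 8 K{\left(2,4 \right)} = 3 \left(- \frac{10}{9}\right) 8 \cdot 11 = \left(- \frac{10}{3}\right) 88 = - \frac{880}{3}$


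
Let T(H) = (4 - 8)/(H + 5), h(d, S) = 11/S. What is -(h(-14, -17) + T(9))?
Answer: 111/119 ≈ 0.93277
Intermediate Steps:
T(H) = -4/(5 + H)
-(h(-14, -17) + T(9)) = -(11/(-17) - 4/(5 + 9)) = -(11*(-1/17) - 4/14) = -(-11/17 - 4*1/14) = -(-11/17 - 2/7) = -1*(-111/119) = 111/119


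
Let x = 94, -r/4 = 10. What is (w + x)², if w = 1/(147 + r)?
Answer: 101183481/11449 ≈ 8837.8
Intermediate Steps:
r = -40 (r = -4*10 = -40)
w = 1/107 (w = 1/(147 - 40) = 1/107 ≈ 0.0093458)
(w + x)² = (1/107 + 94)² = (10059/107)² = 101183481/11449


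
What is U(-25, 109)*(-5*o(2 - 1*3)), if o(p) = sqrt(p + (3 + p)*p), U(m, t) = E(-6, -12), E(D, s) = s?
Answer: 60*I*sqrt(3) ≈ 103.92*I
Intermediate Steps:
U(m, t) = -12
o(p) = sqrt(p + p*(3 + p))
U(-25, 109)*(-5*o(2 - 1*3)) = -(-60)*sqrt((2 - 1*3)*(4 + (2 - 1*3))) = -(-60)*sqrt((2 - 3)*(4 + (2 - 3))) = -(-60)*sqrt(-(4 - 1)) = -(-60)*sqrt(-1*3) = -(-60)*sqrt(-3) = -(-60)*I*sqrt(3) = 60*I*sqrt(3)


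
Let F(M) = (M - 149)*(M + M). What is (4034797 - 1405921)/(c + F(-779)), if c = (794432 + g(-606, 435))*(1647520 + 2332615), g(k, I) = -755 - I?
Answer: 1314438/1578605846747 ≈ 8.3266e-7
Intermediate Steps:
F(M) = 2*M*(-149 + M) (F(M) = (-149 + M)*(2*M) = 2*M*(-149 + M))
c = 3157210247670 (c = (794432 + (-755 - 1*435))*(1647520 + 2332615) = (794432 + (-755 - 435))*3980135 = (794432 - 1190)*3980135 = 793242*3980135 = 3157210247670)
(4034797 - 1405921)/(c + F(-779)) = (4034797 - 1405921)/(3157210247670 + 2*(-779)*(-149 - 779)) = 2628876/(3157210247670 + 2*(-779)*(-928)) = 2628876/(3157210247670 + 1445824) = 2628876/3157211693494 = 2628876*(1/3157211693494) = 1314438/1578605846747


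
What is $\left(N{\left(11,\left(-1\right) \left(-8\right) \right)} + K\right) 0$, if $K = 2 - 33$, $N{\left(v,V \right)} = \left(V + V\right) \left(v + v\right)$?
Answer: $0$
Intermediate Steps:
$N{\left(v,V \right)} = 4 V v$ ($N{\left(v,V \right)} = 2 V 2 v = 4 V v$)
$K = -31$
$\left(N{\left(11,\left(-1\right) \left(-8\right) \right)} + K\right) 0 = \left(4 \left(\left(-1\right) \left(-8\right)\right) 11 - 31\right) 0 = \left(4 \cdot 8 \cdot 11 - 31\right) 0 = \left(352 - 31\right) 0 = 321 \cdot 0 = 0$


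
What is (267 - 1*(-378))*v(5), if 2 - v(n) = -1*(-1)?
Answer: 645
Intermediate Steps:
v(n) = 1 (v(n) = 2 - (-1)*(-1) = 2 - 1*1 = 2 - 1 = 1)
(267 - 1*(-378))*v(5) = (267 - 1*(-378))*1 = (267 + 378)*1 = 645*1 = 645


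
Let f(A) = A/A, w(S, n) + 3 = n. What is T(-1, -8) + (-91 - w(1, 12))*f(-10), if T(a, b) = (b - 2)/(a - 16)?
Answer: -1690/17 ≈ -99.412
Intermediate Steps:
T(a, b) = (-2 + b)/(-16 + a)
w(S, n) = -3 + n
f(A) = 1
T(-1, -8) + (-91 - w(1, 12))*f(-10) = (-2 - 8)/(-16 - 1) + (-91 - (-3 + 12))*1 = -10/(-17) + (-91 - 1*9)*1 = -1/17*(-10) + (-91 - 9)*1 = 10/17 - 100*1 = 10/17 - 100 = -1690/17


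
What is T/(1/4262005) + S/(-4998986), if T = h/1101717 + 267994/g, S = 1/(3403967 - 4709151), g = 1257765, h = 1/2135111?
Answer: 106242737434612620855813911115370771/116992960723814915495080012608 ≈ 9.0811e+5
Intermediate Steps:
h = 1/2135111 ≈ 4.6836e-7
S = -1/1305184 (S = 1/(-1305184) = -1/1305184 ≈ -7.6618e-7)
T = 210133031070020081/986208541322777685 (T = (1/2135111)/1101717 + 267994/1257765 = (1/2135111)*(1/1101717) + 267994*(1/1257765) = 1/2352288085587 + 267994/1257765 = 210133031070020081/986208541322777685 ≈ 0.21307)
T/(1/4262005) + S/(-4998986) = 210133031070020081/(986208541322777685*(1/4262005)) - 1/1305184/(-4998986) = 210133031070020081/(986208541322777685*(1/4262005)) - 1/1305184*(-1/4998986) = (210133031070020081/986208541322777685)*4262005 + 1/6524596543424 = 16283418710646926096771/17931064387686867 + 1/6524596543424 = 106242737434612620855813911115370771/116992960723814915495080012608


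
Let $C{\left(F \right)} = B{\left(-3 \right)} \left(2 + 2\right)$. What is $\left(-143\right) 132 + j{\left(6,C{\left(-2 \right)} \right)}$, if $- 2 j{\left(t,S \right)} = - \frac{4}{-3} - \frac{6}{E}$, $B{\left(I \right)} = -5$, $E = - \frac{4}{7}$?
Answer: $- \frac{226583}{12} \approx -18882.0$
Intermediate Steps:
$E = - \frac{4}{7}$ ($E = \left(-4\right) \frac{1}{7} = - \frac{4}{7} \approx -0.57143$)
$C{\left(F \right)} = -20$ ($C{\left(F \right)} = - 5 \left(2 + 2\right) = \left(-5\right) 4 = -20$)
$j{\left(t,S \right)} = - \frac{71}{12}$ ($j{\left(t,S \right)} = - \frac{- \frac{4}{-3} - \frac{6}{- \frac{4}{7}}}{2} = - \frac{\left(-4\right) \left(- \frac{1}{3}\right) - - \frac{21}{2}}{2} = - \frac{\frac{4}{3} + \frac{21}{2}}{2} = \left(- \frac{1}{2}\right) \frac{71}{6} = - \frac{71}{12}$)
$\left(-143\right) 132 + j{\left(6,C{\left(-2 \right)} \right)} = \left(-143\right) 132 - \frac{71}{12} = -18876 - \frac{71}{12} = - \frac{226583}{12}$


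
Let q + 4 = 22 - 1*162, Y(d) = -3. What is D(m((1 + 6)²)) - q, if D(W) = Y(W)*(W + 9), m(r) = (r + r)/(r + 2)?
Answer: 1891/17 ≈ 111.24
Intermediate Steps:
m(r) = 2*r/(2 + r) (m(r) = (2*r)/(2 + r) = 2*r/(2 + r))
D(W) = -27 - 3*W (D(W) = -3*(W + 9) = -3*(9 + W) = -27 - 3*W)
q = -144 (q = -4 + (22 - 1*162) = -4 + (22 - 162) = -4 - 140 = -144)
D(m((1 + 6)²)) - q = (-27 - 6*(1 + 6)²/(2 + (1 + 6)²)) - 1*(-144) = (-27 - 6*7²/(2 + 7²)) + 144 = (-27 - 6*49/(2 + 49)) + 144 = (-27 - 6*49/51) + 144 = (-27 - 3*98/51) + 144 = (-27 - 98/17) + 144 = -557/17 + 144 = 1891/17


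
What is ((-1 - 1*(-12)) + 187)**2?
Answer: 39204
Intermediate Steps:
((-1 - 1*(-12)) + 187)**2 = ((-1 + 12) + 187)**2 = (11 + 187)**2 = 198**2 = 39204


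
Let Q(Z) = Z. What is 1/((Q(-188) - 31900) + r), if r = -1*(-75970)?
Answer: 1/43882 ≈ 2.2788e-5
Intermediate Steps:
r = 75970
1/((Q(-188) - 31900) + r) = 1/((-188 - 31900) + 75970) = 1/(-32088 + 75970) = 1/43882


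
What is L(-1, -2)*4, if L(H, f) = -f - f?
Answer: 16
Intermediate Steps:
L(H, f) = -2*f
L(-1, -2)*4 = -2*(-2)*4 = 4*4 = 16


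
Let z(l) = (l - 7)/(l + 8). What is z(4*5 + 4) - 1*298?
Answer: -9519/32 ≈ -297.47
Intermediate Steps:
z(l) = (-7 + l)/(8 + l)
z(4*5 + 4) - 1*298 = (-7 + (4*5 + 4))/(8 + (4*5 + 4)) - 1*298 = (-7 + (20 + 4))/(8 + (20 + 4)) - 298 = (-7 + 24)/(8 + 24) - 298 = 17/32 - 298 = -9519/32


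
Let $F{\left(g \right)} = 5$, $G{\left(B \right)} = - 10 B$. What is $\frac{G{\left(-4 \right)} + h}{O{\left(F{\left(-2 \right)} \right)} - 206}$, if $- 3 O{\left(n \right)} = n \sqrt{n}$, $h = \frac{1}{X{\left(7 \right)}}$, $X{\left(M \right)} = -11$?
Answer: $- \frac{813906}{4199789} + \frac{6585 \sqrt{5}}{4199789} \approx -0.19029$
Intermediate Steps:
$h = - \frac{1}{11}$ ($h = \frac{1}{-11} = - \frac{1}{11} \approx -0.090909$)
$O{\left(n \right)} = - \frac{n^{\frac{3}{2}}}{3}$ ($O{\left(n \right)} = - \frac{n \sqrt{n}}{3} = - \frac{n^{\frac{3}{2}}}{3}$)
$\frac{G{\left(-4 \right)} + h}{O{\left(F{\left(-2 \right)} \right)} - 206} = \frac{\left(-10\right) \left(-4\right) - \frac{1}{11}}{- \frac{5^{\frac{3}{2}}}{3} - 206} = \frac{40 - \frac{1}{11}}{- \frac{5 \sqrt{5}}{3} - 206} = \frac{439}{11 \left(- \frac{5 \sqrt{5}}{3} - 206\right)} = \frac{439}{11 \left(-206 - \frac{5 \sqrt{5}}{3}\right)}$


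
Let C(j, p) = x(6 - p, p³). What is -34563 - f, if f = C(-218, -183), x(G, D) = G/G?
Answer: -34564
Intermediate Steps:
x(G, D) = 1
C(j, p) = 1
f = 1
-34563 - f = -34563 - 1*1 = -34563 - 1 = -34564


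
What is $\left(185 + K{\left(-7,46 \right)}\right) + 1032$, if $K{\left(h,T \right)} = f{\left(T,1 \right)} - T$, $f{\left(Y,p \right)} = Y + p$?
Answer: $1218$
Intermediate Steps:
$K{\left(h,T \right)} = 1$ ($K{\left(h,T \right)} = \left(T + 1\right) - T = \left(1 + T\right) - T = 1$)
$\left(185 + K{\left(-7,46 \right)}\right) + 1032 = \left(185 + 1\right) + 1032 = 186 + 1032 = 1218$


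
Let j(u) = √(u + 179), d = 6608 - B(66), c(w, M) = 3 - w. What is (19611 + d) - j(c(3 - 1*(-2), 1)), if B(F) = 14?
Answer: 26205 - √177 ≈ 26192.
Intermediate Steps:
d = 6594 (d = 6608 - 1*14 = 6608 - 14 = 6594)
j(u) = √(179 + u)
(19611 + d) - j(c(3 - 1*(-2), 1)) = (19611 + 6594) - √(179 + (3 - (3 - 1*(-2)))) = 26205 - √(179 + (3 - (3 + 2))) = 26205 - √(179 + (3 - 1*5)) = 26205 - √(179 + (3 - 5)) = 26205 - √(179 - 2) = 26205 - √177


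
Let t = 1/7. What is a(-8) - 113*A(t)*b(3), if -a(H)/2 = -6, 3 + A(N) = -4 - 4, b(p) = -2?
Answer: -2474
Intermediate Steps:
t = ⅐ ≈ 0.14286
A(N) = -11 (A(N) = -3 + (-4 - 4) = -3 - 8 = -11)
a(H) = 12 (a(H) = -2*(-6) = 12)
a(-8) - 113*A(t)*b(3) = 12 - (-1243)*(-2) = 12 - 113*22 = 12 - 2486 = -2474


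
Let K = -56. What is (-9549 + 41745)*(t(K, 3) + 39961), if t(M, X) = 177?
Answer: 1292283048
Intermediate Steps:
(-9549 + 41745)*(t(K, 3) + 39961) = (-9549 + 41745)*(177 + 39961) = 32196*40138 = 1292283048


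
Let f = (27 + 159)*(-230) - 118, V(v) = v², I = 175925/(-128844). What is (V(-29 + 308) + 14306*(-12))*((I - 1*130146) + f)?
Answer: 697347521296897/42948 ≈ 1.6237e+10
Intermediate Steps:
I = -175925/128844 (I = 175925*(-1/128844) = -175925/128844 ≈ -1.3654)
f = -42898 (f = 186*(-230) - 118 = -42780 - 118 = -42898)
(V(-29 + 308) + 14306*(-12))*((I - 1*130146) + f) = ((-29 + 308)² + 14306*(-12))*((-175925/128844 - 1*130146) - 42898) = (279² - 171672)*((-175925/128844 - 130146) - 42898) = (77841 - 171672)*(-16768707149/128844 - 42898) = -93831*(-22295857061/128844) = 697347521296897/42948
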